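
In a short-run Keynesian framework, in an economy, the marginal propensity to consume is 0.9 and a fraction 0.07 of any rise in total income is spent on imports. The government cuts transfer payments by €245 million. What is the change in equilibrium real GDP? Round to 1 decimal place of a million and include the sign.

−€1,297.1 million

The transfer change shifts disposable income by −€245 million, so first-round consumption changes by c·ΔTR = 0.9 × (−€245 million) = −€220.5 million.
Expenditure multiplier = 1/(1 − c + m) = 1/(1 − 0.9 + 0.07) = 1/0.17 ≈ 5.882.
The transfer multiplier is c × k ≈ 5.294, so ΔY = k × (c·ΔTR) = (−€220.5 million) / 0.17 ≈ −€1,297.1 million.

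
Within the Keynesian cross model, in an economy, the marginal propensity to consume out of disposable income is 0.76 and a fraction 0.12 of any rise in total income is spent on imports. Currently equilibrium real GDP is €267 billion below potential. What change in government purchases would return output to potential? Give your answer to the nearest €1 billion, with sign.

Spending multiplier = 1/(1 − c + m) = 1/(1 − 0.76 + 0.12) = 1/0.36 ≈ 2.778.
Need ΔY = +€267 billion, so ΔG = ΔY/k = (+€267 billion) × 0.36 ≈ +€96 billion.
The government should increase government purchases by €96 billion.

+€96 billion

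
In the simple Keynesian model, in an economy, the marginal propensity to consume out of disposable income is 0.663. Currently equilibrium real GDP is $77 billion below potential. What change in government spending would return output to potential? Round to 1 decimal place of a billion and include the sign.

Spending multiplier = 1/(1 − MPC) = 1/(1 − 0.663) = 1/0.337 ≈ 2.967.
Need ΔY = +$77 billion, so ΔG = ΔY/k = (+$77 billion) × 0.337 ≈ +$25.9 billion.
The government should increase government spending by $25.9 billion.

+$25.9 billion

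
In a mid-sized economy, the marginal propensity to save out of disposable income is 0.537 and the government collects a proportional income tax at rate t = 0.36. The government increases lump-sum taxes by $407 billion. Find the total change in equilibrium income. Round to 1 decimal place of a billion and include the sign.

−$267.8 billion

MPC = 1 − MPS = 1 − 0.537 = 0.463.
A lump-sum tax change of +$407 billion shifts disposable income by −$407 billion; first-round consumption changes by −c × ΔT = −0.463 × (+$407 billion) = −$188.441 billion.
Expenditure multiplier = 1/(1 − c(1−t)) = 1/(1 − 0.463×0.64) = 1/0.70368 ≈ 1.421.
The tax multiplier is −c × k ≈ −0.658, so ΔY = k × (−c·ΔT) = (−$188.441 billion) / 0.70368 ≈ −$267.8 billion.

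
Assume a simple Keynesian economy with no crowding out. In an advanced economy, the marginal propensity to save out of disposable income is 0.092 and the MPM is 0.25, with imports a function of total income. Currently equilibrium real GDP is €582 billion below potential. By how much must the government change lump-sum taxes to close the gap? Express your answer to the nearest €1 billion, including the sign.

MPC = 1 − MPS = 1 − 0.092 = 0.908.
Spending multiplier = 1/(1 − c + m) = 1/(1 − 0.908 + 0.25) = 1/0.342 ≈ 2.924.
Tax multiplier = −c·k = −0.908/0.342 ≈ −2.655. Need ΔY = +€582 billion, so ΔT = ΔY/(−c·k) = −(+€582 billion) × 0.342 / 0.908 ≈ −€219 billion.
The government should cut lump-sum taxes by €219 billion.

−€219 billion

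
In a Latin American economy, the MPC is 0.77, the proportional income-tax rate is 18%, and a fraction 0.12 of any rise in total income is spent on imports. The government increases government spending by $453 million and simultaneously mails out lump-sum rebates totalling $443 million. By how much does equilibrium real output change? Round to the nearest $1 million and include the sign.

+$1,625 million

Expenditure multiplier = 1/(1 − c(1−t) + m) = 1/(1 − 0.77×0.82 + 0.12) = 1/0.4886 ≈ 2.047.
ΔG contributes k·ΔG = (+$453 million) / 0.4886 ≈ +$927.1 million.
ΔT of −$443 million changes first-round spending by −c·ΔT = +$341.11 million, contributing k·(−c·ΔT) = (+$341.11 million) / 0.4886 ≈ +$698.1 million.
Net ΔY = k(ΔG − c·ΔT) = (+$794.11 million) / 0.4886 ≈ +$1,625 million.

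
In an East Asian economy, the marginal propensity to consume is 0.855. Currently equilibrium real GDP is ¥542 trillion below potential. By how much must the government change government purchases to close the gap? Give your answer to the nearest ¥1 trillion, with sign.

+¥79 trillion

Spending multiplier = 1/(1 − MPC) = 1/(1 − 0.855) = 1/0.145 ≈ 6.897.
Need ΔY = +¥542 trillion, so ΔG = ΔY/k = (+¥542 trillion) × 0.145 ≈ +¥79 trillion.
The government should increase government purchases by ¥79 trillion.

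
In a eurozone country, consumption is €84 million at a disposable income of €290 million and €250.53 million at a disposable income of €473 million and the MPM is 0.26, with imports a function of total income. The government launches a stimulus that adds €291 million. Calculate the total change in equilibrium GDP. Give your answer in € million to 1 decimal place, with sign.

MPC = ΔC/ΔYd = (250.53 − 84)/(473 − 290) = 166.53/183 = 0.91.
Government-spending multiplier = 1/(1 − c + m) = 1/(1 − 0.91 + 0.26) = 1/0.35 ≈ 2.857.
ΔY = k × ΔG = (+€291 million) / 0.35 ≈ +€831.4 million.

+€831.4 million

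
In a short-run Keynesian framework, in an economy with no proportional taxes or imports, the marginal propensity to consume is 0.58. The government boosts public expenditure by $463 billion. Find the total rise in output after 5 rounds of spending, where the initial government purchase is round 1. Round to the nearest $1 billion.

Round 1 adds ΔG = $463 billion; each later round is MPC = 0.58 times the previous.
After 5 rounds: 463 + 268.54 + 155.7532 + 90.336856 + 52.39537648 = ΔG·(1 − c^5)/(1 − c) = 463 × (1 − 0.0656356768)/0.42 ≈ $1,030 billion.

$1,030 billion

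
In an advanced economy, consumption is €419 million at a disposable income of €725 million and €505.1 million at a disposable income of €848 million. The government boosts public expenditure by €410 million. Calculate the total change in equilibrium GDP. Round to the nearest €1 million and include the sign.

MPC = ΔC/ΔYd = (505.1 − 419)/(848 − 725) = 86.1/123 = 0.7.
Spending multiplier = 1/(1 − MPC) = 1/(1 − 0.7) = 1/0.3 ≈ 3.333.
ΔY = k × ΔG = (+€410 million) / 0.3 ≈ +€1,367 million.

+€1,367 million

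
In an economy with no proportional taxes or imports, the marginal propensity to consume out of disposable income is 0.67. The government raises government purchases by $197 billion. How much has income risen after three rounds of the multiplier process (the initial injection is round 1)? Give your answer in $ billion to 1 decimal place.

Round 1 adds ΔG = $197 billion; each later round is MPC = 0.67 times the previous.
After 3 rounds: 197 + 131.99 + 88.4333 = ΔG·(1 − c^3)/(1 − c) = 197 × (1 − 0.300763)/0.33 ≈ $417.4 billion.

$417.4 billion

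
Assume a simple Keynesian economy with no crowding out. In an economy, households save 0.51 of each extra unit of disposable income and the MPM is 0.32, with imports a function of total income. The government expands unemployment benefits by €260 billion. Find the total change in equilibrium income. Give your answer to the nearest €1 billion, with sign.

MPC = 1 − MPS = 1 − 0.51 = 0.49.
The transfer change shifts disposable income by +€260 billion, so first-round consumption changes by c·ΔTR = 0.49 × (+€260 billion) = +€127.4 billion.
Expenditure multiplier = 1/(1 − c + m) = 1/(1 − 0.49 + 0.32) = 1/0.83 ≈ 1.205.
The transfer multiplier is c × k ≈ 0.59, so ΔY = k × (c·ΔTR) = (+€127.4 billion) / 0.83 ≈ +€153 billion.

+€153 billion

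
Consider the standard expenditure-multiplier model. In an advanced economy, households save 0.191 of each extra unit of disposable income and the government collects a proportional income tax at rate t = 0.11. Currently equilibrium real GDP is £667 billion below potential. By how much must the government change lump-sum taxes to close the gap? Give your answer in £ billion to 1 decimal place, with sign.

−£230.8 billion

MPC = 1 − MPS = 1 − 0.191 = 0.809.
Spending multiplier = 1/(1 − c(1−t)) = 1/(1 − 0.809×0.89) = 1/0.27999 ≈ 3.572.
Tax multiplier = −c·k = −0.809/0.27999 ≈ −2.889. Need ΔY = +£667 billion, so ΔT = ΔY/(−c·k) = −(+£667 billion) × 0.27999 / 0.809 ≈ −£230.8 billion.
The government should cut lump-sum taxes by £230.8 billion.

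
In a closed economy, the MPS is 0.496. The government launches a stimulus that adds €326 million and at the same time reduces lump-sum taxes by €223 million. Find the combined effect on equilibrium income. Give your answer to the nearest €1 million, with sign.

+€884 million

MPC = 1 − MPS = 1 − 0.496 = 0.504.
Expenditure multiplier = 1/(1 − MPC) = 1/(1 − 0.504) = 1/0.496 ≈ 2.016.
ΔG contributes k·ΔG = (+€326 million) / 0.496 ≈ +€657.3 million.
ΔT of −€223 million changes first-round spending by −c·ΔT = +€112.392 million, contributing k·(−c·ΔT) = (+€112.392 million) / 0.496 ≈ +€226.6 million.
Net ΔY = k(ΔG − c·ΔT) = (+€438.392 million) / 0.496 ≈ +€884 million.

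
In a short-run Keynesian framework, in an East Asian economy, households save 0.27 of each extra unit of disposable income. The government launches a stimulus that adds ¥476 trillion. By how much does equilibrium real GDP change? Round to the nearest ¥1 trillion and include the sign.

MPC = 1 − MPS = 1 − 0.27 = 0.73.
Expenditure multiplier = 1/(1 − MPC) = 1/(1 − 0.73) = 1/0.27 ≈ 3.704.
ΔY = k × ΔG = (+¥476 trillion) / 0.27 ≈ +¥1,763 trillion.

+¥1,763 trillion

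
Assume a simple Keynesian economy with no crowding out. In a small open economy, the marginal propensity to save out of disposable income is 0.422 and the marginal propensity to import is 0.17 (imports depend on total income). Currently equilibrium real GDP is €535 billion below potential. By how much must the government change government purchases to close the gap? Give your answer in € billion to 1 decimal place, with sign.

+€316.7 billion

MPC = 1 − MPS = 1 − 0.422 = 0.578.
Spending multiplier = 1/(1 − c + m) = 1/(1 − 0.578 + 0.17) = 1/0.592 ≈ 1.689.
Need ΔY = +€535 billion, so ΔG = ΔY/k = (+€535 billion) × 0.592 ≈ +€316.7 billion.
The government should increase government purchases by €316.7 billion.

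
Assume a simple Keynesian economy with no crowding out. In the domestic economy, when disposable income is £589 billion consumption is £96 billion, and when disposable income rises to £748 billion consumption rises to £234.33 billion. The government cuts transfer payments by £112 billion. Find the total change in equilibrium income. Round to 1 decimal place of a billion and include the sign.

MPC = ΔC/ΔYd = (234.33 − 96)/(748 − 589) = 138.33/159 = 0.87.
The transfer change shifts disposable income by −£112 billion, so first-round consumption changes by c·ΔTR = 0.87 × (−£112 billion) = −£97.44 billion.
Expenditure multiplier = 1/(1 − MPC) = 1/(1 − 0.87) = 1/0.13 ≈ 7.692.
The transfer multiplier is c × k ≈ 6.692, so ΔY = k × (c·ΔTR) = (−£97.44 billion) / 0.13 ≈ −£749.5 billion.

−£749.5 billion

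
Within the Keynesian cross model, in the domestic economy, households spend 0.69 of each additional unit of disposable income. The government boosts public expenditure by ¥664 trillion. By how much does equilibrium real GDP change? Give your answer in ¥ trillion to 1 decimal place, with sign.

Spending multiplier = 1/(1 − MPC) = 1/(1 − 0.69) = 1/0.31 ≈ 3.226.
ΔY = k × ΔG = (+¥664 trillion) / 0.31 ≈ +¥2,141.9 trillion.

+¥2,141.9 trillion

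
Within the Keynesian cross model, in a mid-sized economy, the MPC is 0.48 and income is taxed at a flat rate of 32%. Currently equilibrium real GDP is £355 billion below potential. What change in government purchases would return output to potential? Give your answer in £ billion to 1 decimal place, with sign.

Spending multiplier = 1/(1 − c(1−t)) = 1/(1 − 0.48×0.68) = 1/0.6736 ≈ 1.485.
Need ΔY = +£355 billion, so ΔG = ΔY/k = (+£355 billion) × 0.6736 ≈ +£239.1 billion.
The government should increase government purchases by £239.1 billion.

+£239.1 billion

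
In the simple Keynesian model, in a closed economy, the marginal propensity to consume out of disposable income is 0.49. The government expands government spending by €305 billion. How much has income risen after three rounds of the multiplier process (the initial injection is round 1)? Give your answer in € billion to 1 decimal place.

€527.7 billion

Round 1 adds ΔG = €305 billion; each later round is MPC = 0.49 times the previous.
After 3 rounds: 305 + 149.45 + 73.2305 = ΔG·(1 − c^3)/(1 − c) = 305 × (1 − 0.117649)/0.51 ≈ €527.7 billion.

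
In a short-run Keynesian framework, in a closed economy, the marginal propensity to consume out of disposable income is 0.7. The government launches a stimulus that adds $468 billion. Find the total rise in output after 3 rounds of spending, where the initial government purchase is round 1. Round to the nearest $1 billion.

Round 1 adds ΔG = $468 billion; each later round is MPC = 0.7 times the previous.
After 3 rounds: 468 + 327.6 + 229.32 = ΔG·(1 − c^3)/(1 − c) = 468 × (1 − 0.343)/0.3 ≈ $1,025 billion.

$1,025 billion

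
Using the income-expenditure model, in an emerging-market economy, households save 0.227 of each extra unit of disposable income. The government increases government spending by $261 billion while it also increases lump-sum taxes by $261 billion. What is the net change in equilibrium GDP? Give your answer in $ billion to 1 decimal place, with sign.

MPC = 1 − MPS = 1 − 0.227 = 0.773.
Expenditure multiplier = 1/(1 − MPC) = 1/(1 − 0.773) = 1/0.227 ≈ 4.405.
ΔG contributes k·ΔG = (+$261 billion) / 0.227 ≈ +$1,149.8 billion.
ΔT of +$261 billion changes first-round spending by −c·ΔT = −$201.753 billion, contributing k·(−c·ΔT) = (−$201.753 billion) / 0.227 ≈ −$888.8 billion.
With ΔG = ΔT and no other leakages, the balanced-budget multiplier is 1, so ΔY = ΔG = +$261 billion.

+$261.0 billion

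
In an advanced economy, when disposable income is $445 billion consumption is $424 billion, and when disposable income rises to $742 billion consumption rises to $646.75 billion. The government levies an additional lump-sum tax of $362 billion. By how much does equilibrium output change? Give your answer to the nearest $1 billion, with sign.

MPC = ΔC/ΔYd = (646.75 − 424)/(742 − 445) = 222.75/297 = 0.75.
A lump-sum tax change of +$362 billion shifts disposable income by −$362 billion; first-round consumption changes by −c × ΔT = −0.75 × (+$362 billion) = −$271.5 billion.
Expenditure multiplier = 1/(1 − MPC) = 1/(1 − 0.75) = 1/0.25 = 4.
The tax multiplier is −c × k = −3, so ΔY = k × (−c·ΔT) = (−$271.5 billion) / 0.25 = −$1,086 billion.

−$1,086 billion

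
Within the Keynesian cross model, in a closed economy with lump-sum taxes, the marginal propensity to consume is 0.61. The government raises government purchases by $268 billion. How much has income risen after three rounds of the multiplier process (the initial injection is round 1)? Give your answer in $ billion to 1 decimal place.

$531.2 billion

Round 1 adds ΔG = $268 billion; each later round is MPC = 0.61 times the previous.
After 3 rounds: 268 + 163.48 + 99.7228 = ΔG·(1 − c^3)/(1 − c) = 268 × (1 − 0.226981)/0.39 ≈ $531.2 billion.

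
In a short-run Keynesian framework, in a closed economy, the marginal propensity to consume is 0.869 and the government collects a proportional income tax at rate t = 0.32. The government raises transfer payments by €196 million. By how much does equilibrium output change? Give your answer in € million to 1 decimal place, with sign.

+€416.4 million

The transfer change shifts disposable income by +€196 million, so first-round consumption changes by c·ΔTR = 0.869 × (+€196 million) = +€170.324 million.
Expenditure multiplier = 1/(1 − c(1−t)) = 1/(1 − 0.869×0.68) = 1/0.40908 ≈ 2.445.
The transfer multiplier is c × k ≈ 2.124, so ΔY = k × (c·ΔTR) = (+€170.324 million) / 0.40908 ≈ +€416.4 million.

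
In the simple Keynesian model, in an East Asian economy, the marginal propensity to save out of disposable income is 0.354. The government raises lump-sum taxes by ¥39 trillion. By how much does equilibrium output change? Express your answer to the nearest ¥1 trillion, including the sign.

MPC = 1 − MPS = 1 − 0.354 = 0.646.
A lump-sum tax change of +¥39 trillion shifts disposable income by −¥39 trillion; first-round consumption changes by −c × ΔT = −0.646 × (+¥39 trillion) = −¥25.194 trillion.
Expenditure multiplier = 1/(1 − MPC) = 1/(1 − 0.646) = 1/0.354 ≈ 2.825.
The tax multiplier is −c × k ≈ −1.825, so ΔY = k × (−c·ΔT) = (−¥25.194 trillion) / 0.354 ≈ −¥71 trillion.

−¥71 trillion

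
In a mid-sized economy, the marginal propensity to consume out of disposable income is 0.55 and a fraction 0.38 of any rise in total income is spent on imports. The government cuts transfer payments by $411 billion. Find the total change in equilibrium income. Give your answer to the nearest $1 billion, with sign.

−$272 billion

The transfer change shifts disposable income by −$411 billion, so first-round consumption changes by c·ΔTR = 0.55 × (−$411 billion) = −$226.05 billion.
Expenditure multiplier = 1/(1 − c + m) = 1/(1 − 0.55 + 0.38) = 1/0.83 ≈ 1.205.
The transfer multiplier is c × k ≈ 0.663, so ΔY = k × (c·ΔTR) = (−$226.05 billion) / 0.83 ≈ −$272 billion.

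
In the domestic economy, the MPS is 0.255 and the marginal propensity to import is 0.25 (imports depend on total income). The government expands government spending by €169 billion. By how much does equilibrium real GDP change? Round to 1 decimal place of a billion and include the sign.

MPC = 1 − MPS = 1 − 0.255 = 0.745.
Spending multiplier = 1/(1 − c + m) = 1/(1 − 0.745 + 0.25) = 1/0.505 ≈ 1.98.
ΔY = k × ΔG = (+€169 billion) / 0.505 ≈ +€334.7 billion.

+€334.7 billion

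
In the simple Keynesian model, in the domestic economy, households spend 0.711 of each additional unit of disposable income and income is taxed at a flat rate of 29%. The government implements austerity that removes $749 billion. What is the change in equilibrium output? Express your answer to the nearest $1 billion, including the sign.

−$1,513 billion

Spending multiplier = 1/(1 − c(1−t)) = 1/(1 − 0.711×0.71) = 1/0.49519 ≈ 2.019.
ΔY = k × ΔG = (−$749 billion) / 0.49519 ≈ −$1,513 billion.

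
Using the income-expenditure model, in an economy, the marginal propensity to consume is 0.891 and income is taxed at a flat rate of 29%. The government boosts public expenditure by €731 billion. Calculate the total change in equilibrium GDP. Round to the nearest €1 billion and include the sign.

+€1,990 billion

Government-spending multiplier = 1/(1 − c(1−t)) = 1/(1 − 0.891×0.71) = 1/0.36739 ≈ 2.722.
ΔY = k × ΔG = (+€731 billion) / 0.36739 ≈ +€1,990 billion.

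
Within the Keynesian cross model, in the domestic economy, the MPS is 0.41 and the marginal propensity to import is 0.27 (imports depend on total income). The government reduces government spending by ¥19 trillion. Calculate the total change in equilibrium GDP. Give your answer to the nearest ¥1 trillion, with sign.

−¥28 trillion

MPC = 1 − MPS = 1 − 0.41 = 0.59.
Expenditure multiplier = 1/(1 − c + m) = 1/(1 − 0.59 + 0.27) = 1/0.68 ≈ 1.471.
ΔY = k × ΔG = (−¥19 trillion) / 0.68 ≈ −¥28 trillion.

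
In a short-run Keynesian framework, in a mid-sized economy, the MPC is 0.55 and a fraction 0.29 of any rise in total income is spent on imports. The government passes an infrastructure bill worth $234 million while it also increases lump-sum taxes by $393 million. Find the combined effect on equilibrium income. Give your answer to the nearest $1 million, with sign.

+$24 million

Expenditure multiplier = 1/(1 − c + m) = 1/(1 − 0.55 + 0.29) = 1/0.74 ≈ 1.351.
ΔG contributes k·ΔG = (+$234 million) / 0.74 ≈ +$316.2 million.
ΔT of +$393 million changes first-round spending by −c·ΔT = −$216.15 million, contributing k·(−c·ΔT) = (−$216.15 million) / 0.74 ≈ −$292.1 million.
Net ΔY = k(ΔG − c·ΔT) = (+$17.85 million) / 0.74 ≈ +$24 million.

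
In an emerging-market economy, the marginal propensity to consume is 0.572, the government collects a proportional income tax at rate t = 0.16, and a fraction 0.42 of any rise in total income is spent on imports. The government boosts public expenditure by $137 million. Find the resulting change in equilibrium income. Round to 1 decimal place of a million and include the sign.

Expenditure multiplier = 1/(1 − c(1−t) + m) = 1/(1 − 0.572×0.84 + 0.42) = 1/0.93952 ≈ 1.064.
ΔY = k × ΔG = (+$137 million) / 0.93952 ≈ +$145.8 million.

+$145.8 million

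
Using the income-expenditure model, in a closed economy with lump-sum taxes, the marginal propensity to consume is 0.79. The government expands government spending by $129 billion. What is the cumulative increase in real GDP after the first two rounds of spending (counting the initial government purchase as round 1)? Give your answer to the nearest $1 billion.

Round 1 adds ΔG = $129 billion; each later round is MPC = 0.79 times the previous.
After 2 rounds: 129 + 101.91 = ΔG·(1 − c^2)/(1 − c) = 129 × (1 − 0.6241)/0.21 ≈ $231 billion.

$231 billion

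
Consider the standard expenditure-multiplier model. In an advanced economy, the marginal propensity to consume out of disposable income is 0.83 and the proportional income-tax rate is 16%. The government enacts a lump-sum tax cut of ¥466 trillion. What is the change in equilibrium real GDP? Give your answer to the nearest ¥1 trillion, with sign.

+¥1,277 trillion

A lump-sum tax change of −¥466 trillion shifts disposable income by +¥466 trillion; first-round consumption changes by −c × ΔT = −0.83 × (−¥466 trillion) = +¥386.78 trillion.
Expenditure multiplier = 1/(1 − c(1−t)) = 1/(1 − 0.83×0.84) = 1/0.3028 ≈ 3.303.
The tax multiplier is −c × k ≈ −2.741, so ΔY = k × (−c·ΔT) = (+¥386.78 trillion) / 0.3028 ≈ +¥1,277 trillion.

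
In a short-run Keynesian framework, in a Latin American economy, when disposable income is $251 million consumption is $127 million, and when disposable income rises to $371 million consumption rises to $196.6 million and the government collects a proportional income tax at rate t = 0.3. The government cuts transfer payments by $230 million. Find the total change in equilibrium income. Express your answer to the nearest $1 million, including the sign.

−$225 million

MPC = ΔC/ΔYd = (196.6 − 127)/(371 − 251) = 69.6/120 = 0.58.
The transfer change shifts disposable income by −$230 million, so first-round consumption changes by c·ΔTR = 0.58 × (−$230 million) = −$133.4 million.
Expenditure multiplier = 1/(1 − c(1−t)) = 1/(1 − 0.58×0.7) = 1/0.594 ≈ 1.684.
The transfer multiplier is c × k ≈ 0.976, so ΔY = k × (c·ΔTR) = (−$133.4 million) / 0.594 ≈ −$225 million.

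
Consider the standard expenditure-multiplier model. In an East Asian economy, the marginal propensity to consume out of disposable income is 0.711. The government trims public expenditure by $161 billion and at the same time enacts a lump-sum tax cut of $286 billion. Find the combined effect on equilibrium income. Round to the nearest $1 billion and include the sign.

Expenditure multiplier = 1/(1 − MPC) = 1/(1 − 0.711) = 1/0.289 ≈ 3.46.
ΔG contributes k·ΔG = (−$161 billion) / 0.289 ≈ −$557.1 billion.
ΔT of −$286 billion changes first-round spending by −c·ΔT = +$203.346 billion, contributing k·(−c·ΔT) = (+$203.346 billion) / 0.289 ≈ +$703.6 billion.
Net ΔY = k(ΔG − c·ΔT) = (+$42.346 billion) / 0.289 ≈ +$147 billion.

+$147 billion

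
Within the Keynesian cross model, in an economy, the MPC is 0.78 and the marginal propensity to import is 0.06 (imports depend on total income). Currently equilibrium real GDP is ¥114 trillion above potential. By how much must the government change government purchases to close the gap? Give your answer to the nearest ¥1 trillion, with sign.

Spending multiplier = 1/(1 − c + m) = 1/(1 − 0.78 + 0.06) = 1/0.28 ≈ 3.571.
Need ΔY = −¥114 trillion, so ΔG = ΔY/k = (−¥114 trillion) × 0.28 ≈ −¥32 trillion.
The government should cut government purchases by ¥32 trillion.

−¥32 trillion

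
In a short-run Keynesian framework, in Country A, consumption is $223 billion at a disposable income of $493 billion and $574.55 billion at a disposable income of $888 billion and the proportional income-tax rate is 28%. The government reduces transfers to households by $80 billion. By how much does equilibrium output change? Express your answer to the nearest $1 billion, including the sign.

MPC = ΔC/ΔYd = (574.55 − 223)/(888 − 493) = 351.55/395 = 0.89.
The transfer change shifts disposable income by −$80 billion, so first-round consumption changes by c·ΔTR = 0.89 × (−$80 billion) = −$71.2 billion.
Expenditure multiplier = 1/(1 − c(1−t)) = 1/(1 − 0.89×0.72) = 1/0.3592 ≈ 2.784.
The transfer multiplier is c × k ≈ 2.478, so ΔY = k × (c·ΔTR) = (−$71.2 billion) / 0.3592 ≈ −$198 billion.

−$198 billion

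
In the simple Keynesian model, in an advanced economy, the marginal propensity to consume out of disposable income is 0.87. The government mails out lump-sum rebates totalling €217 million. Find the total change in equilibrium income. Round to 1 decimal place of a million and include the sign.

+€1,452.2 million

A lump-sum tax change of −€217 million shifts disposable income by +€217 million; first-round consumption changes by −c × ΔT = −0.87 × (−€217 million) = +€188.79 million.
Expenditure multiplier = 1/(1 − MPC) = 1/(1 − 0.87) = 1/0.13 ≈ 7.692.
The tax multiplier is −c × k ≈ −6.692, so ΔY = k × (−c·ΔT) = (+€188.79 million) / 0.13 ≈ +€1,452.2 million.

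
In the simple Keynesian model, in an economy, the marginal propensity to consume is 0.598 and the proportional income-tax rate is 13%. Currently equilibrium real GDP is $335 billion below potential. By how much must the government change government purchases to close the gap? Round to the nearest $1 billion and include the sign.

Spending multiplier = 1/(1 − c(1−t)) = 1/(1 − 0.598×0.87) = 1/0.47974 ≈ 2.084.
Need ΔY = +$335 billion, so ΔG = ΔY/k = (+$335 billion) × 0.47974 ≈ +$161 billion.
The government should increase government purchases by $161 billion.

+$161 billion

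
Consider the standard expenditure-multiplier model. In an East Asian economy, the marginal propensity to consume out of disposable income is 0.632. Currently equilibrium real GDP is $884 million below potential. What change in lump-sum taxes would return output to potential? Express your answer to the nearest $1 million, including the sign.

Spending multiplier = 1/(1 − MPC) = 1/(1 − 0.632) = 1/0.368 ≈ 2.717.
Tax multiplier = −c·k = −0.632/0.368 ≈ −1.717. Need ΔY = +$884 million, so ΔT = ΔY/(−c·k) = −(+$884 million) × 0.368 / 0.632 ≈ −$515 million.
The government should cut lump-sum taxes by $515 million.

−$515 million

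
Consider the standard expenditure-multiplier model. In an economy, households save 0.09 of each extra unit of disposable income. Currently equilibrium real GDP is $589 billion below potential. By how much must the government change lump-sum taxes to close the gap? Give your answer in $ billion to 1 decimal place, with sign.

MPC = 1 − MPS = 1 − 0.09 = 0.91.
Spending multiplier = 1/(1 − MPC) = 1/(1 − 0.91) = 1/0.09 ≈ 11.111.
Tax multiplier = −c·k = −0.91/0.09 ≈ −10.111. Need ΔY = +$589 billion, so ΔT = ΔY/(−c·k) = −(+$589 billion) × 0.09 / 0.91 ≈ −$58.3 billion.
The government should cut lump-sum taxes by $58.3 billion.

−$58.3 billion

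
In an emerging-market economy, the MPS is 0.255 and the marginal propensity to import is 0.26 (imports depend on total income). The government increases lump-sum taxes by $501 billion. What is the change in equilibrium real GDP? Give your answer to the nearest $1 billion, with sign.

MPC = 1 − MPS = 1 − 0.255 = 0.745.
A lump-sum tax change of +$501 billion shifts disposable income by −$501 billion; first-round consumption changes by −c × ΔT = −0.745 × (+$501 billion) = −$373.245 billion.
Expenditure multiplier = 1/(1 − c + m) = 1/(1 − 0.745 + 0.26) = 1/0.515 ≈ 1.942.
The tax multiplier is −c × k ≈ −1.447, so ΔY = k × (−c·ΔT) = (−$373.245 billion) / 0.515 ≈ −$725 billion.

−$725 billion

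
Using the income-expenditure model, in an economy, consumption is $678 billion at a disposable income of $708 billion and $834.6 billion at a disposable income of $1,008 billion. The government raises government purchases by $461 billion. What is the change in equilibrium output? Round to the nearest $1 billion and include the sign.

+$964 billion

MPC = ΔC/ΔYd = (834.6 − 678)/(1,008 − 708) = 156.6/300 = 0.522.
Spending multiplier = 1/(1 − MPC) = 1/(1 − 0.522) = 1/0.478 ≈ 2.092.
ΔY = k × ΔG = (+$461 billion) / 0.478 ≈ +$964 billion.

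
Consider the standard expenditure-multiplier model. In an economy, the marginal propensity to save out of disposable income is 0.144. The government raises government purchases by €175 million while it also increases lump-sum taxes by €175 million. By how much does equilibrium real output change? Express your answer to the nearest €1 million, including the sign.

+€175 million

MPC = 1 − MPS = 1 − 0.144 = 0.856.
Expenditure multiplier = 1/(1 − MPC) = 1/(1 − 0.856) = 1/0.144 ≈ 6.944.
ΔG contributes k·ΔG = (+€175 million) / 0.144 ≈ +€1,215.3 million.
ΔT of +€175 million changes first-round spending by −c·ΔT = −€149.8 million, contributing k·(−c·ΔT) = (−€149.8 million) / 0.144 ≈ −€1,040.3 million.
With ΔG = ΔT and no other leakages, the balanced-budget multiplier is 1, so ΔY = ΔG = +€175 million.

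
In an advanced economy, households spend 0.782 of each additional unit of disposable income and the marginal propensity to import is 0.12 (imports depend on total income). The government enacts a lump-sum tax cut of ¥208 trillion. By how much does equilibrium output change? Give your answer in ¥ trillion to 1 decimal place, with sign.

+¥481.2 trillion

A lump-sum tax change of −¥208 trillion shifts disposable income by +¥208 trillion; first-round consumption changes by −c × ΔT = −0.782 × (−¥208 trillion) = +¥162.656 trillion.
Expenditure multiplier = 1/(1 − c + m) = 1/(1 − 0.782 + 0.12) = 1/0.338 ≈ 2.959.
The tax multiplier is −c × k ≈ −2.314, so ΔY = k × (−c·ΔT) = (+¥162.656 trillion) / 0.338 ≈ +¥481.2 trillion.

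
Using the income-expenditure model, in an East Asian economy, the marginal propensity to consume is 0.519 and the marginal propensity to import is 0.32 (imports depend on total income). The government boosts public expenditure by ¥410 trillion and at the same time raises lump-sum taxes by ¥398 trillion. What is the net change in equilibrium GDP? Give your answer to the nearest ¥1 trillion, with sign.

Expenditure multiplier = 1/(1 − c + m) = 1/(1 − 0.519 + 0.32) = 1/0.801 ≈ 1.248.
ΔG contributes k·ΔG = (+¥410 trillion) / 0.801 ≈ +¥511.9 trillion.
ΔT of +¥398 trillion changes first-round spending by −c·ΔT = −¥206.562 trillion, contributing k·(−c·ΔT) = (−¥206.562 trillion) / 0.801 ≈ −¥257.9 trillion.
Net ΔY = k(ΔG − c·ΔT) = (+¥203.438 trillion) / 0.801 ≈ +¥254 trillion.

+¥254 trillion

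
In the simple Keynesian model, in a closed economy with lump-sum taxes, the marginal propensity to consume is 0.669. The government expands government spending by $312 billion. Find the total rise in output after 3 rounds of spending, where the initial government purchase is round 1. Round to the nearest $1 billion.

$660 billion

Round 1 adds ΔG = $312 billion; each later round is MPC = 0.669 times the previous.
After 3 rounds: 312 + 208.728 + 139.639032 = ΔG·(1 − c^3)/(1 − c) = 312 × (1 − 0.299418309)/0.331 ≈ $660 billion.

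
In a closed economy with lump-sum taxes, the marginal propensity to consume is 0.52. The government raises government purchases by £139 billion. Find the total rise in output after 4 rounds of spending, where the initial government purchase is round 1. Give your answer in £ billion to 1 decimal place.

Round 1 adds ΔG = £139 billion; each later round is MPC = 0.52 times the previous.
After 4 rounds: 139 + 72.28 + 37.5856 + 19.544512 = ΔG·(1 − c^4)/(1 − c) = 139 × (1 − 0.07311616)/0.48 ≈ £268.4 billion.

£268.4 billion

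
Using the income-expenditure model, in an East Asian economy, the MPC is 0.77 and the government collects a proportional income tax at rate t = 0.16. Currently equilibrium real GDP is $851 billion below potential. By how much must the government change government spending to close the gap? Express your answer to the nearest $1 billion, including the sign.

Spending multiplier = 1/(1 − c(1−t)) = 1/(1 − 0.77×0.84) = 1/0.3532 ≈ 2.831.
Need ΔY = +$851 billion, so ΔG = ΔY/k = (+$851 billion) × 0.3532 ≈ +$301 billion.
The government should increase government spending by $301 billion.

+$301 billion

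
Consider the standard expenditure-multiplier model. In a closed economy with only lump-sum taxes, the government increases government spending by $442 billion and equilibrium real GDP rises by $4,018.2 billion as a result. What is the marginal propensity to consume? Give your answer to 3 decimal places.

Implied spending multiplier k = ΔY/ΔG = 4,018.2/442 ≈ 9.091.
Since k = 1/(1 − MPC), MPC = 1 − 1/k = 1 − ΔG/ΔY = 1 − 442/4,018.2 ≈ 0.890.

0.890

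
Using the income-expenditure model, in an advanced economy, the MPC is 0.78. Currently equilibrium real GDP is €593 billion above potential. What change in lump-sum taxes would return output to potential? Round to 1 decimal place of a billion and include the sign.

Spending multiplier = 1/(1 − MPC) = 1/(1 − 0.78) = 1/0.22 ≈ 4.545.
Tax multiplier = −c·k = −0.78/0.22 ≈ −3.545. Need ΔY = −€593 billion, so ΔT = ΔY/(−c·k) = −(−€593 billion) × 0.22 / 0.78 ≈ +€167.3 billion.
The government should raise lump-sum taxes by €167.3 billion.

+€167.3 billion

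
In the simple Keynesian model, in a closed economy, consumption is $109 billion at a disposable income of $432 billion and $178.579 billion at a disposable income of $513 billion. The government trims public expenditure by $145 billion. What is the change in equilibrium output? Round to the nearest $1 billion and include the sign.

MPC = ΔC/ΔYd = (178.579 − 109)/(513 − 432) = 69.579/81 = 0.859.
Government-spending multiplier = 1/(1 − MPC) = 1/(1 − 0.859) = 1/0.141 ≈ 7.092.
ΔY = k × ΔG = (−$145 billion) / 0.141 ≈ −$1,028 billion.

−$1,028 billion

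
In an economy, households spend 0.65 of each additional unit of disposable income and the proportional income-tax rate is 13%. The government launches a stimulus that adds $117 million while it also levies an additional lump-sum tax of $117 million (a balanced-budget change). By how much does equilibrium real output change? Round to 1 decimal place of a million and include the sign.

Expenditure multiplier = 1/(1 − c(1−t)) = 1/(1 − 0.65×0.87) = 1/0.4345 ≈ 2.301.
ΔG contributes k·ΔG = (+$117 million) / 0.4345 ≈ +$269.3 million.
ΔT of +$117 million changes first-round spending by −c·ΔT = −$76.05 million, contributing k·(−c·ΔT) = (−$76.05 million) / 0.4345 ≈ −$175 million.
Net ΔY = k(ΔG − c·ΔT) = (+$40.95 million) / 0.4345 ≈ +$94.2 million.

+$94.2 million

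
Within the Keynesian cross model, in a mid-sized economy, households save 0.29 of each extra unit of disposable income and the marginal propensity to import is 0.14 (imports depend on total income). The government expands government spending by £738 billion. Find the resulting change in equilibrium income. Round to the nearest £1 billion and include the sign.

+£1,716 billion

MPC = 1 − MPS = 1 − 0.29 = 0.71.
Spending multiplier = 1/(1 − c + m) = 1/(1 − 0.71 + 0.14) = 1/0.43 ≈ 2.326.
ΔY = k × ΔG = (+£738 billion) / 0.43 ≈ +£1,716 billion.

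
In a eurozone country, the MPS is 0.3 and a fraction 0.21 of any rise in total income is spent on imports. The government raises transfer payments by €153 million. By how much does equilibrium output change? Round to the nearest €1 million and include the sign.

MPC = 1 − MPS = 1 − 0.3 = 0.7.
The transfer change shifts disposable income by +€153 million, so first-round consumption changes by c·ΔTR = 0.7 × (+€153 million) = +€107.1 million.
Expenditure multiplier = 1/(1 − c + m) = 1/(1 − 0.7 + 0.21) = 1/0.51 ≈ 1.961.
The transfer multiplier is c × k ≈ 1.373, so ΔY = k × (c·ΔTR) = (+€107.1 million) / 0.51 = +€210 million.

+€210 million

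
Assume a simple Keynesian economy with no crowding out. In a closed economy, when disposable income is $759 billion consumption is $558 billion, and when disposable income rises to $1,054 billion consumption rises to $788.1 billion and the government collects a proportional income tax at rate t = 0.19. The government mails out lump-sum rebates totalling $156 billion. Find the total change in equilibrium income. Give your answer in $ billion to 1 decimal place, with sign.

MPC = ΔC/ΔYd = (788.1 − 558)/(1,054 − 759) = 230.1/295 = 0.78.
A lump-sum tax change of −$156 billion shifts disposable income by +$156 billion; first-round consumption changes by −c × ΔT = −0.78 × (−$156 billion) = +$121.68 billion.
Expenditure multiplier = 1/(1 − c(1−t)) = 1/(1 − 0.78×0.81) = 1/0.3682 ≈ 2.716.
The tax multiplier is −c × k ≈ −2.118, so ΔY = k × (−c·ΔT) = (+$121.68 billion) / 0.3682 ≈ +$330.5 billion.

+$330.5 billion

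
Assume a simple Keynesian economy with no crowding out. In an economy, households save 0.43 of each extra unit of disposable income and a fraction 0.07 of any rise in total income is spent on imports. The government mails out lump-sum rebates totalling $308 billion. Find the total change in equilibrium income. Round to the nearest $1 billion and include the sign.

MPC = 1 − MPS = 1 − 0.43 = 0.57.
A lump-sum tax change of −$308 billion shifts disposable income by +$308 billion; first-round consumption changes by −c × ΔT = −0.57 × (−$308 billion) = +$175.56 billion.
Expenditure multiplier = 1/(1 − c + m) = 1/(1 − 0.57 + 0.07) = 1/0.5 = 2.
The tax multiplier is −c × k = −1.14, so ΔY = k × (−c·ΔT) = (+$175.56 billion) / 0.5 ≈ +$351 billion.

+$351 billion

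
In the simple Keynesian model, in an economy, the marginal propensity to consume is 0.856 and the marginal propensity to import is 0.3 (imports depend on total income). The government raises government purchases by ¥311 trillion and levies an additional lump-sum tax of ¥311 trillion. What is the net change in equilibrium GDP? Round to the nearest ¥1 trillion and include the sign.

+¥101 trillion

Expenditure multiplier = 1/(1 − c + m) = 1/(1 − 0.856 + 0.3) = 1/0.444 ≈ 2.252.
ΔG contributes k·ΔG = (+¥311 trillion) / 0.444 ≈ +¥700.5 trillion.
ΔT of +¥311 trillion changes first-round spending by −c·ΔT = −¥266.216 trillion, contributing k·(−c·ΔT) = (−¥266.216 trillion) / 0.444 ≈ −¥599.6 trillion.
Net ΔY = k(ΔG − c·ΔT) = (+¥44.784 trillion) / 0.444 ≈ +¥101 trillion.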